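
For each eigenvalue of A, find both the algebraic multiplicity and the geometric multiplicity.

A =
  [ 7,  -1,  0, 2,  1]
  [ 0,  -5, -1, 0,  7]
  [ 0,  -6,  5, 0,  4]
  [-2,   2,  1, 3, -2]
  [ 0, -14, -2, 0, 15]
λ = 5: alg = 5, geom = 2

Step 1 — factor the characteristic polynomial to read off the algebraic multiplicities:
  χ_A(x) = (x - 5)^5

Step 2 — compute geometric multiplicities via the rank-nullity identity g(λ) = n − rank(A − λI):
  rank(A − (5)·I) = 3, so dim ker(A − (5)·I) = n − 3 = 2

Summary:
  λ = 5: algebraic multiplicity = 5, geometric multiplicity = 2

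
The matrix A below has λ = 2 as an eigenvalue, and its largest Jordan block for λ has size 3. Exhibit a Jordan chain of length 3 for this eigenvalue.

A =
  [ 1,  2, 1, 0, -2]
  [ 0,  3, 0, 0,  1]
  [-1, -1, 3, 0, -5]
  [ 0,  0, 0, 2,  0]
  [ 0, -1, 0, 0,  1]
A Jordan chain for λ = 2 of length 3:
v_1 = (1, 0, 1, 0, 0)ᵀ
v_2 = (2, 1, -1, 0, -1)ᵀ
v_3 = (0, 1, 0, 0, 0)ᵀ

Let N = A − (2)·I. We want v_3 with N^3 v_3 = 0 but N^2 v_3 ≠ 0; then v_{j-1} := N · v_j for j = 3, …, 2.

Pick v_3 = (0, 1, 0, 0, 0)ᵀ.
Then v_2 = N · v_3 = (2, 1, -1, 0, -1)ᵀ.
Then v_1 = N · v_2 = (1, 0, 1, 0, 0)ᵀ.

Sanity check: (A − (2)·I) v_1 = (0, 0, 0, 0, 0)ᵀ = 0. ✓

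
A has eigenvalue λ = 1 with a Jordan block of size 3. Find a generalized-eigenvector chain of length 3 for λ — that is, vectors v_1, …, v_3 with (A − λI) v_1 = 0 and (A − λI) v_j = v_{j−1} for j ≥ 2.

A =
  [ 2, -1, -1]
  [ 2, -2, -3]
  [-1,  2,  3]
A Jordan chain for λ = 1 of length 3:
v_1 = (0, -1, 1)ᵀ
v_2 = (1, 2, -1)ᵀ
v_3 = (1, 0, 0)ᵀ

Let N = A − (1)·I. We want v_3 with N^3 v_3 = 0 but N^2 v_3 ≠ 0; then v_{j-1} := N · v_j for j = 3, …, 2.

Pick v_3 = (1, 0, 0)ᵀ.
Then v_2 = N · v_3 = (1, 2, -1)ᵀ.
Then v_1 = N · v_2 = (0, -1, 1)ᵀ.

Sanity check: (A − (1)·I) v_1 = (0, 0, 0)ᵀ = 0. ✓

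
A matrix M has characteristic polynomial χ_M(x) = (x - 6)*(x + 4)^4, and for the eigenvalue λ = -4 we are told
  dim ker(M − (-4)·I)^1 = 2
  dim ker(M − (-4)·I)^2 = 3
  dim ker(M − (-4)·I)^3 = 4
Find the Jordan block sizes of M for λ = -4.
Block sizes for λ = -4: [3, 1]

From the dimensions of kernels of powers, the number of Jordan blocks of size at least j is d_j − d_{j−1} where d_j = dim ker(N^j) (with d_0 = 0). Computing the differences gives [2, 1, 1].
The number of blocks of size exactly k is (#blocks of size ≥ k) − (#blocks of size ≥ k + 1), so the partition is: 1 block(s) of size 1, 1 block(s) of size 3.
In nonincreasing order the block sizes are [3, 1].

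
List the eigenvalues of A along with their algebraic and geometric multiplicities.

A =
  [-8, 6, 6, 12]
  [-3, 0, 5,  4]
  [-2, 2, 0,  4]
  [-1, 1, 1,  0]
λ = -2: alg = 4, geom = 2

Step 1 — factor the characteristic polynomial to read off the algebraic multiplicities:
  χ_A(x) = (x + 2)^4

Step 2 — compute geometric multiplicities via the rank-nullity identity g(λ) = n − rank(A − λI):
  rank(A − (-2)·I) = 2, so dim ker(A − (-2)·I) = n − 2 = 2

Summary:
  λ = -2: algebraic multiplicity = 4, geometric multiplicity = 2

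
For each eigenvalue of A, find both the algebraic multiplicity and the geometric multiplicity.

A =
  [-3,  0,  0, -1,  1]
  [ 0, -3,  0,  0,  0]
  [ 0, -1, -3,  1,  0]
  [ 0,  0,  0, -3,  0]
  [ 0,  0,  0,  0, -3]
λ = -3: alg = 5, geom = 3

Step 1 — factor the characteristic polynomial to read off the algebraic multiplicities:
  χ_A(x) = (x + 3)^5

Step 2 — compute geometric multiplicities via the rank-nullity identity g(λ) = n − rank(A − λI):
  rank(A − (-3)·I) = 2, so dim ker(A − (-3)·I) = n − 2 = 3

Summary:
  λ = -3: algebraic multiplicity = 5, geometric multiplicity = 3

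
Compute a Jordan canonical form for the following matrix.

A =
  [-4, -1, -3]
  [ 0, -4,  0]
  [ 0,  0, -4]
J_2(-4) ⊕ J_1(-4)

The characteristic polynomial is
  det(x·I − A) = x^3 + 12*x^2 + 48*x + 64 = (x + 4)^3

Eigenvalues and multiplicities (the geometric multiplicity of λ is n − rank(A − λI), which equals the number of Jordan blocks for λ):
  λ = -4: algebraic multiplicity = 3, geometric multiplicity = 2

Determining the block sizes for each eigenvalue:
  λ = -4: 2 blocks summing to 3 forces exactly one block of size 2 and the rest size 1 → block sizes [2, 1]

Assembling the blocks gives a Jordan form
J =
  [-4,  1,  0]
  [ 0, -4,  0]
  [ 0,  0, -4]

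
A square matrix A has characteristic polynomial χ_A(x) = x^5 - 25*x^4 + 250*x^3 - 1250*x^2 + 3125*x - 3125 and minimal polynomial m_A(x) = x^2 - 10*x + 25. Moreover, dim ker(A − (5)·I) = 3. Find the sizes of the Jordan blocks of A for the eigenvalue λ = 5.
Block sizes for λ = 5: [2, 2, 1]

Step 1 — from the characteristic polynomial, algebraic multiplicity of λ = 5 is 5. From dim ker(A − (5)·I) = 3, there are exactly 3 Jordan blocks for λ = 5.
Step 2 — from the minimal polynomial, the factor (x − 5)^2 tells us the largest block for λ = 5 has size 2.
Step 3 — with total size 5, 3 blocks, and largest block 2, the block sizes (in nonincreasing order) are [2, 2, 1].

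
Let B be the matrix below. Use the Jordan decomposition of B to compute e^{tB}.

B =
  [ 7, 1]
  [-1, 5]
e^{tB} =
  [t*exp(6*t) + exp(6*t), t*exp(6*t)]
  [-t*exp(6*t), -t*exp(6*t) + exp(6*t)]

Strategy: write B = P · J · P⁻¹ where J is a Jordan canonical form, so e^{tB} = P · e^{tJ} · P⁻¹, and e^{tJ} can be computed block-by-block.

B has Jordan form
J =
  [6, 1]
  [0, 6]
(up to reordering of blocks).

Per-block formulas:
  For a 2×2 Jordan block J_2(6): exp(t · J_2(6)) = e^(6t)·(I + t·N), where N is the 2×2 nilpotent shift.

After assembling e^{tJ} and conjugating by P, we get:

e^{tB} =
  [t*exp(6*t) + exp(6*t), t*exp(6*t)]
  [-t*exp(6*t), -t*exp(6*t) + exp(6*t)]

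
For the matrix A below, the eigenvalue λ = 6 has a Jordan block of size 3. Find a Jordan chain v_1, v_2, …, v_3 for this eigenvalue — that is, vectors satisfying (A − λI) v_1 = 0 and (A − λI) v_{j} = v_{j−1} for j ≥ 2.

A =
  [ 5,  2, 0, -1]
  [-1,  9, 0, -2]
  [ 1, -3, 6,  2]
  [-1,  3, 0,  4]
A Jordan chain for λ = 6 of length 3:
v_1 = (1, 1, -1, 1)ᵀ
v_2 = (2, 3, -3, 3)ᵀ
v_3 = (0, 1, 0, 0)ᵀ

Let N = A − (6)·I. We want v_3 with N^3 v_3 = 0 but N^2 v_3 ≠ 0; then v_{j-1} := N · v_j for j = 3, …, 2.

Pick v_3 = (0, 1, 0, 0)ᵀ.
Then v_2 = N · v_3 = (2, 3, -3, 3)ᵀ.
Then v_1 = N · v_2 = (1, 1, -1, 1)ᵀ.

Sanity check: (A − (6)·I) v_1 = (0, 0, 0, 0)ᵀ = 0. ✓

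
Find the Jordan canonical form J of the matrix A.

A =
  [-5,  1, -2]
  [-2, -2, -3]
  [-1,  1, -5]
J_3(-4)

The characteristic polynomial is
  det(x·I − A) = x^3 + 12*x^2 + 48*x + 64 = (x + 4)^3

Eigenvalues and multiplicities (the geometric multiplicity of λ is n − rank(A − λI), which equals the number of Jordan blocks for λ):
  λ = -4: algebraic multiplicity = 3, geometric multiplicity = 1

Determining the block sizes for each eigenvalue:
  λ = -4: one block (gm = 1), so the single block has size am = 3 → block sizes [3]

Assembling the blocks gives a Jordan form
J =
  [-4,  1,  0]
  [ 0, -4,  1]
  [ 0,  0, -4]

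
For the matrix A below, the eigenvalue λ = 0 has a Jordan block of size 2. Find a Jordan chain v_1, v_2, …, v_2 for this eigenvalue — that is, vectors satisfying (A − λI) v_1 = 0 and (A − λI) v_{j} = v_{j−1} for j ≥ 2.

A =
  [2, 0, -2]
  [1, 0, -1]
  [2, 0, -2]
A Jordan chain for λ = 0 of length 2:
v_1 = (2, 1, 2)ᵀ
v_2 = (1, 0, 0)ᵀ

Let N = A − (0)·I. We want v_2 with N^2 v_2 = 0 but N^1 v_2 ≠ 0; then v_{j-1} := N · v_j for j = 2, …, 2.

Pick v_2 = (1, 0, 0)ᵀ.
Then v_1 = N · v_2 = (2, 1, 2)ᵀ.

Sanity check: (A − (0)·I) v_1 = (0, 0, 0)ᵀ = 0. ✓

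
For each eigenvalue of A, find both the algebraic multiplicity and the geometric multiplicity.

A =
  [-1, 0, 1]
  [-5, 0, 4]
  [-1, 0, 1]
λ = 0: alg = 3, geom = 1

Step 1 — factor the characteristic polynomial to read off the algebraic multiplicities:
  χ_A(x) = x^3

Step 2 — compute geometric multiplicities via the rank-nullity identity g(λ) = n − rank(A − λI):
  rank(A − (0)·I) = 2, so dim ker(A − (0)·I) = n − 2 = 1

Summary:
  λ = 0: algebraic multiplicity = 3, geometric multiplicity = 1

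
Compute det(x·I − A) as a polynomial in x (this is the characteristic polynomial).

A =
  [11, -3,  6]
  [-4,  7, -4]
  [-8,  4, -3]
x^3 - 15*x^2 + 75*x - 125

Expanding det(x·I − A) (e.g. by cofactor expansion or by noting that A is similar to its Jordan form J, which has the same characteristic polynomial as A) gives
  χ_A(x) = x^3 - 15*x^2 + 75*x - 125
which factors as (x - 5)^3. The eigenvalues (with algebraic multiplicities) are λ = 5 with multiplicity 3.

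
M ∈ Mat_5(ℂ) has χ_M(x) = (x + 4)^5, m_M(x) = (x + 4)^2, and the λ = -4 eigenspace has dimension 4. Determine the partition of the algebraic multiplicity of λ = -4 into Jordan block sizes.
Block sizes for λ = -4: [2, 1, 1, 1]

Step 1 — from the characteristic polynomial, algebraic multiplicity of λ = -4 is 5. From dim ker(M − (-4)·I) = 4, there are exactly 4 Jordan blocks for λ = -4.
Step 2 — from the minimal polynomial, the factor (x + 4)^2 tells us the largest block for λ = -4 has size 2.
Step 3 — with total size 5, 4 blocks, and largest block 2, the block sizes (in nonincreasing order) are [2, 1, 1, 1].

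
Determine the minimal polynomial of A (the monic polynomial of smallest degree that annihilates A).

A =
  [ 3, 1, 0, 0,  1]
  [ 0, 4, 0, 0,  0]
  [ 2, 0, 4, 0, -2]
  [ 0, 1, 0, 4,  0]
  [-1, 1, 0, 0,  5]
x^2 - 8*x + 16

The characteristic polynomial is χ_A(x) = (x - 4)^5, so the eigenvalues are known. The minimal polynomial is
  m_A(x) = Π_λ (x − λ)^{k_λ}
where k_λ is the size of the *largest* Jordan block for λ (equivalently, the smallest k with (A − λI)^k v = 0 for every generalised eigenvector v of λ).

  λ = 4: largest Jordan block has size 2, contributing (x − 4)^2

So m_A(x) = (x - 4)^2 = x^2 - 8*x + 16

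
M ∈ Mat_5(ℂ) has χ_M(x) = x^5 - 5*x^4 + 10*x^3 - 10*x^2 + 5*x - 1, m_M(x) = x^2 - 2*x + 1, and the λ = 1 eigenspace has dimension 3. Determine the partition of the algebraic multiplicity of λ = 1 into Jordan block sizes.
Block sizes for λ = 1: [2, 2, 1]

Step 1 — from the characteristic polynomial, algebraic multiplicity of λ = 1 is 5. From dim ker(M − (1)·I) = 3, there are exactly 3 Jordan blocks for λ = 1.
Step 2 — from the minimal polynomial, the factor (x − 1)^2 tells us the largest block for λ = 1 has size 2.
Step 3 — with total size 5, 3 blocks, and largest block 2, the block sizes (in nonincreasing order) are [2, 2, 1].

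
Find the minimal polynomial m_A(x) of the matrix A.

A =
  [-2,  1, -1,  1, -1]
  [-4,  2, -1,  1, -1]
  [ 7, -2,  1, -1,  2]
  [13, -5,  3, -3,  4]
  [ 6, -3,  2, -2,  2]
x^3

The characteristic polynomial is χ_A(x) = x^5, so the eigenvalues are known. The minimal polynomial is
  m_A(x) = Π_λ (x − λ)^{k_λ}
where k_λ is the size of the *largest* Jordan block for λ (equivalently, the smallest k with (A − λI)^k v = 0 for every generalised eigenvector v of λ).

  λ = 0: largest Jordan block has size 3, contributing (x − 0)^3

So m_A(x) = x^3 = x^3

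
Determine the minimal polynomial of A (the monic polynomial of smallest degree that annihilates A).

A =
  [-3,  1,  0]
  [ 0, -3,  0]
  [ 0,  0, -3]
x^2 + 6*x + 9

The characteristic polynomial is χ_A(x) = (x + 3)^3, so the eigenvalues are known. The minimal polynomial is
  m_A(x) = Π_λ (x − λ)^{k_λ}
where k_λ is the size of the *largest* Jordan block for λ (equivalently, the smallest k with (A − λI)^k v = 0 for every generalised eigenvector v of λ).

  λ = -3: largest Jordan block has size 2, contributing (x + 3)^2

So m_A(x) = (x + 3)^2 = x^2 + 6*x + 9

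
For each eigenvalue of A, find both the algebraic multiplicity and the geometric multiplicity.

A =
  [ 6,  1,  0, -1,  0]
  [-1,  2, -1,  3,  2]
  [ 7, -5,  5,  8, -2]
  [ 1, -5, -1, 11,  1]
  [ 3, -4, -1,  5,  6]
λ = 6: alg = 5, geom = 2

Step 1 — factor the characteristic polynomial to read off the algebraic multiplicities:
  χ_A(x) = (x - 6)^5

Step 2 — compute geometric multiplicities via the rank-nullity identity g(λ) = n − rank(A − λI):
  rank(A − (6)·I) = 3, so dim ker(A − (6)·I) = n − 3 = 2

Summary:
  λ = 6: algebraic multiplicity = 5, geometric multiplicity = 2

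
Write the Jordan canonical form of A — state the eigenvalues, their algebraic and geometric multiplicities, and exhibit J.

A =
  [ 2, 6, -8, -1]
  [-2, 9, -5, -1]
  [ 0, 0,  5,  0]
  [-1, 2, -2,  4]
J_3(5) ⊕ J_1(5)

The characteristic polynomial is
  det(x·I − A) = x^4 - 20*x^3 + 150*x^2 - 500*x + 625 = (x - 5)^4

Eigenvalues and multiplicities (the geometric multiplicity of λ is n − rank(A − λI), which equals the number of Jordan blocks for λ):
  λ = 5: algebraic multiplicity = 4, geometric multiplicity = 2

Determining the block sizes for each eigenvalue:
  λ = 5: with am = 4 and gm = 2, the partition is not yet determined (e.g. several partitions of 4 into 2 parts exist). Let N = A − (5)·I. Computing rank(N^1) = 2, rank(N^2) = 1, rank(N^3) = 0; the number of blocks of size ≥ j is rank(N^{j−1}) − rank(N^j), giving [2, 1, 1]. So we have 1 block(s) of size 3, 1 block(s) of size 1 → block sizes [3, 1]

Assembling the blocks gives a Jordan form
J =
  [5, 1, 0, 0]
  [0, 5, 1, 0]
  [0, 0, 5, 0]
  [0, 0, 0, 5]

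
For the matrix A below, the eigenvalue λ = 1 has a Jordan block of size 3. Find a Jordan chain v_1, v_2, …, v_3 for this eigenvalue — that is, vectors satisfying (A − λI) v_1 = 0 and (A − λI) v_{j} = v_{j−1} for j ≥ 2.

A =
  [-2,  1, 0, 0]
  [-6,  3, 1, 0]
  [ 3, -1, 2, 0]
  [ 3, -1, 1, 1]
A Jordan chain for λ = 1 of length 3:
v_1 = (3, 9, 0, 0)ᵀ
v_2 = (-3, -6, 3, 3)ᵀ
v_3 = (1, 0, 0, 0)ᵀ

Let N = A − (1)·I. We want v_3 with N^3 v_3 = 0 but N^2 v_3 ≠ 0; then v_{j-1} := N · v_j for j = 3, …, 2.

Pick v_3 = (1, 0, 0, 0)ᵀ.
Then v_2 = N · v_3 = (-3, -6, 3, 3)ᵀ.
Then v_1 = N · v_2 = (3, 9, 0, 0)ᵀ.

Sanity check: (A − (1)·I) v_1 = (0, 0, 0, 0)ᵀ = 0. ✓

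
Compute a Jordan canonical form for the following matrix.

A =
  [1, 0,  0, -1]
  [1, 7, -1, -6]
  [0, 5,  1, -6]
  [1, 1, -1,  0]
J_3(1) ⊕ J_1(6)

The characteristic polynomial is
  det(x·I − A) = x^4 - 9*x^3 + 21*x^2 - 19*x + 6 = (x - 6)*(x - 1)^3

Eigenvalues and multiplicities (the geometric multiplicity of λ is n − rank(A − λI), which equals the number of Jordan blocks for λ):
  λ = 1: algebraic multiplicity = 3, geometric multiplicity = 1
  λ = 6: algebraic multiplicity = 1, geometric multiplicity = 1

Determining the block sizes for each eigenvalue:
  λ = 1: one block (gm = 1), so the single block has size am = 3 → block sizes [3]
  λ = 6: one block (gm = 1), so the single block has size am = 1 → block sizes [1]

Assembling the blocks gives a Jordan form
J =
  [1, 1, 0, 0]
  [0, 1, 1, 0]
  [0, 0, 1, 0]
  [0, 0, 0, 6]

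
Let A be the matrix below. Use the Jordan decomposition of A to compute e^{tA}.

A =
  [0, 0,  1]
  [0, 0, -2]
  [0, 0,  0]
e^{tA} =
  [1, 0, t]
  [0, 1, -2*t]
  [0, 0, 1]

Strategy: write A = P · J · P⁻¹ where J is a Jordan canonical form, so e^{tA} = P · e^{tJ} · P⁻¹, and e^{tJ} can be computed block-by-block.

A has Jordan form
J =
  [0, 1, 0]
  [0, 0, 0]
  [0, 0, 0]
(up to reordering of blocks).

Per-block formulas:
  For a 1×1 block at λ = 0: exp(t · [0]) = [e^(0t)].
  For a 2×2 Jordan block J_2(0): exp(t · J_2(0)) = e^(0t)·(I + t·N), where N is the 2×2 nilpotent shift.

After assembling e^{tJ} and conjugating by P, we get:

e^{tA} =
  [1, 0, t]
  [0, 1, -2*t]
  [0, 0, 1]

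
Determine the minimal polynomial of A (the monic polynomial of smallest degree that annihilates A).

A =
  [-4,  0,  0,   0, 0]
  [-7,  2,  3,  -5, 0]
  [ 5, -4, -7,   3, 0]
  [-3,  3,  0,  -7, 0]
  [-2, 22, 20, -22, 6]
x^4 + 6*x^3 - 24*x^2 - 224*x - 384

The characteristic polynomial is χ_A(x) = (x - 6)*(x + 4)^4, so the eigenvalues are known. The minimal polynomial is
  m_A(x) = Π_λ (x − λ)^{k_λ}
where k_λ is the size of the *largest* Jordan block for λ (equivalently, the smallest k with (A − λI)^k v = 0 for every generalised eigenvector v of λ).

  λ = -4: largest Jordan block has size 3, contributing (x + 4)^3
  λ = 6: largest Jordan block has size 1, contributing (x − 6)

So m_A(x) = (x - 6)*(x + 4)^3 = x^4 + 6*x^3 - 24*x^2 - 224*x - 384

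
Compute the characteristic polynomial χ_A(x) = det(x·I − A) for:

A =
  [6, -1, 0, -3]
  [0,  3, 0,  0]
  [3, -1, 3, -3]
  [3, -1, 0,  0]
x^4 - 12*x^3 + 54*x^2 - 108*x + 81

Expanding det(x·I − A) (e.g. by cofactor expansion or by noting that A is similar to its Jordan form J, which has the same characteristic polynomial as A) gives
  χ_A(x) = x^4 - 12*x^3 + 54*x^2 - 108*x + 81
which factors as (x - 3)^4. The eigenvalues (with algebraic multiplicities) are λ = 3 with multiplicity 4.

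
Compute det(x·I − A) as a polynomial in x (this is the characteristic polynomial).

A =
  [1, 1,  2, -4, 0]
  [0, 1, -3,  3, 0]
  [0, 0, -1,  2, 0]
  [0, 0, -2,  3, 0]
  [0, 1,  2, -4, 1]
x^5 - 5*x^4 + 10*x^3 - 10*x^2 + 5*x - 1

Expanding det(x·I − A) (e.g. by cofactor expansion or by noting that A is similar to its Jordan form J, which has the same characteristic polynomial as A) gives
  χ_A(x) = x^5 - 5*x^4 + 10*x^3 - 10*x^2 + 5*x - 1
which factors as (x - 1)^5. The eigenvalues (with algebraic multiplicities) are λ = 1 with multiplicity 5.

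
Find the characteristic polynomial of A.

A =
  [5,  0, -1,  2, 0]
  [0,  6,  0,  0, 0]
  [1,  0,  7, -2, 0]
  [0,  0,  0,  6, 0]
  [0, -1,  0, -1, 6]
x^5 - 30*x^4 + 360*x^3 - 2160*x^2 + 6480*x - 7776

Expanding det(x·I − A) (e.g. by cofactor expansion or by noting that A is similar to its Jordan form J, which has the same characteristic polynomial as A) gives
  χ_A(x) = x^5 - 30*x^4 + 360*x^3 - 2160*x^2 + 6480*x - 7776
which factors as (x - 6)^5. The eigenvalues (with algebraic multiplicities) are λ = 6 with multiplicity 5.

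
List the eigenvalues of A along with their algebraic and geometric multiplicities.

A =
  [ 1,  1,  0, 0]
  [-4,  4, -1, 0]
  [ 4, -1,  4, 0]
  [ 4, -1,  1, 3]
λ = 3: alg = 4, geom = 2

Step 1 — factor the characteristic polynomial to read off the algebraic multiplicities:
  χ_A(x) = (x - 3)^4

Step 2 — compute geometric multiplicities via the rank-nullity identity g(λ) = n − rank(A − λI):
  rank(A − (3)·I) = 2, so dim ker(A − (3)·I) = n − 2 = 2

Summary:
  λ = 3: algebraic multiplicity = 4, geometric multiplicity = 2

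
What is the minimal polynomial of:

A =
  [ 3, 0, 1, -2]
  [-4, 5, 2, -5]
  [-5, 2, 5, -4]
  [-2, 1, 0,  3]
x^2 - 8*x + 16

The characteristic polynomial is χ_A(x) = (x - 4)^4, so the eigenvalues are known. The minimal polynomial is
  m_A(x) = Π_λ (x − λ)^{k_λ}
where k_λ is the size of the *largest* Jordan block for λ (equivalently, the smallest k with (A − λI)^k v = 0 for every generalised eigenvector v of λ).

  λ = 4: largest Jordan block has size 2, contributing (x − 4)^2

So m_A(x) = (x - 4)^2 = x^2 - 8*x + 16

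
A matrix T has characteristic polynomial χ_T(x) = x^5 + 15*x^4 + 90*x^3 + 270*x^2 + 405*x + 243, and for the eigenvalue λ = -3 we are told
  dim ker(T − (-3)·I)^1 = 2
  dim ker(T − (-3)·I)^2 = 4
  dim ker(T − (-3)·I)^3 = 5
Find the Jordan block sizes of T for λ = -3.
Block sizes for λ = -3: [3, 2]

From the dimensions of kernels of powers, the number of Jordan blocks of size at least j is d_j − d_{j−1} where d_j = dim ker(N^j) (with d_0 = 0). Computing the differences gives [2, 2, 1].
The number of blocks of size exactly k is (#blocks of size ≥ k) − (#blocks of size ≥ k + 1), so the partition is: 1 block(s) of size 2, 1 block(s) of size 3.
In nonincreasing order the block sizes are [3, 2].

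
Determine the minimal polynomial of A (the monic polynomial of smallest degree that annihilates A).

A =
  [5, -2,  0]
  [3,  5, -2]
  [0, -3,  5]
x^3 - 15*x^2 + 75*x - 125

The characteristic polynomial is χ_A(x) = (x - 5)^3, so the eigenvalues are known. The minimal polynomial is
  m_A(x) = Π_λ (x − λ)^{k_λ}
where k_λ is the size of the *largest* Jordan block for λ (equivalently, the smallest k with (A − λI)^k v = 0 for every generalised eigenvector v of λ).

  λ = 5: largest Jordan block has size 3, contributing (x − 5)^3

So m_A(x) = (x - 5)^3 = x^3 - 15*x^2 + 75*x - 125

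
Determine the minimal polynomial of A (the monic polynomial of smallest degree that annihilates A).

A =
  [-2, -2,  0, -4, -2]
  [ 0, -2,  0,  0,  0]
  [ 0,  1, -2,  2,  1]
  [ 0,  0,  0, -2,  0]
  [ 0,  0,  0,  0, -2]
x^2 + 4*x + 4

The characteristic polynomial is χ_A(x) = (x + 2)^5, so the eigenvalues are known. The minimal polynomial is
  m_A(x) = Π_λ (x − λ)^{k_λ}
where k_λ is the size of the *largest* Jordan block for λ (equivalently, the smallest k with (A − λI)^k v = 0 for every generalised eigenvector v of λ).

  λ = -2: largest Jordan block has size 2, contributing (x + 2)^2

So m_A(x) = (x + 2)^2 = x^2 + 4*x + 4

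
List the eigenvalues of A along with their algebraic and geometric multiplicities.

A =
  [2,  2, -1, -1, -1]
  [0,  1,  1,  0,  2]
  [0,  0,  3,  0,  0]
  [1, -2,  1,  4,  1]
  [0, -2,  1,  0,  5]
λ = 3: alg = 5, geom = 3

Step 1 — factor the characteristic polynomial to read off the algebraic multiplicities:
  χ_A(x) = (x - 3)^5

Step 2 — compute geometric multiplicities via the rank-nullity identity g(λ) = n − rank(A − λI):
  rank(A − (3)·I) = 2, so dim ker(A − (3)·I) = n − 2 = 3

Summary:
  λ = 3: algebraic multiplicity = 5, geometric multiplicity = 3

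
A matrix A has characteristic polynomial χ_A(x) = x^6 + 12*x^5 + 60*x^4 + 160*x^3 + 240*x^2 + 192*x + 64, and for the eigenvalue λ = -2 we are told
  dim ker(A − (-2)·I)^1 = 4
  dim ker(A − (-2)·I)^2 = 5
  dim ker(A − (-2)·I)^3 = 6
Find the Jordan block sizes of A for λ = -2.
Block sizes for λ = -2: [3, 1, 1, 1]

From the dimensions of kernels of powers, the number of Jordan blocks of size at least j is d_j − d_{j−1} where d_j = dim ker(N^j) (with d_0 = 0). Computing the differences gives [4, 1, 1].
The number of blocks of size exactly k is (#blocks of size ≥ k) − (#blocks of size ≥ k + 1), so the partition is: 3 block(s) of size 1, 1 block(s) of size 3.
In nonincreasing order the block sizes are [3, 1, 1, 1].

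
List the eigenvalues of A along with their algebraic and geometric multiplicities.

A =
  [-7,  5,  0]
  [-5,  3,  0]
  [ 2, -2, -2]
λ = -2: alg = 3, geom = 2

Step 1 — factor the characteristic polynomial to read off the algebraic multiplicities:
  χ_A(x) = (x + 2)^3

Step 2 — compute geometric multiplicities via the rank-nullity identity g(λ) = n − rank(A − λI):
  rank(A − (-2)·I) = 1, so dim ker(A − (-2)·I) = n − 1 = 2

Summary:
  λ = -2: algebraic multiplicity = 3, geometric multiplicity = 2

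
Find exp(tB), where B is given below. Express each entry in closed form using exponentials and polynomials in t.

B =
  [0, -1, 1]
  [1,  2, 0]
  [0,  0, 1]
e^{tB} =
  [-t*exp(t) + exp(t), -t*exp(t), -t^2*exp(t)/2 + t*exp(t)]
  [t*exp(t), t*exp(t) + exp(t), t^2*exp(t)/2]
  [0, 0, exp(t)]

Strategy: write B = P · J · P⁻¹ where J is a Jordan canonical form, so e^{tB} = P · e^{tJ} · P⁻¹, and e^{tJ} can be computed block-by-block.

B has Jordan form
J =
  [1, 1, 0]
  [0, 1, 1]
  [0, 0, 1]
(up to reordering of blocks).

Per-block formulas:
  For a 3×3 Jordan block J_3(1): exp(t · J_3(1)) = e^(1t)·(I + t·N + (t^2/2)·N^2), where N is the 3×3 nilpotent shift.

After assembling e^{tJ} and conjugating by P, we get:

e^{tB} =
  [-t*exp(t) + exp(t), -t*exp(t), -t^2*exp(t)/2 + t*exp(t)]
  [t*exp(t), t*exp(t) + exp(t), t^2*exp(t)/2]
  [0, 0, exp(t)]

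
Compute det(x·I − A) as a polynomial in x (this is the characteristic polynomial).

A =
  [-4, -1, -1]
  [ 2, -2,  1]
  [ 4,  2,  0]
x^3 + 6*x^2 + 12*x + 8

Expanding det(x·I − A) (e.g. by cofactor expansion or by noting that A is similar to its Jordan form J, which has the same characteristic polynomial as A) gives
  χ_A(x) = x^3 + 6*x^2 + 12*x + 8
which factors as (x + 2)^3. The eigenvalues (with algebraic multiplicities) are λ = -2 with multiplicity 3.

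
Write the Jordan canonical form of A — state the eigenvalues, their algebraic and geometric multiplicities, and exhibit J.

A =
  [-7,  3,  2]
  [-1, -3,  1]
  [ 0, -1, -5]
J_3(-5)

The characteristic polynomial is
  det(x·I − A) = x^3 + 15*x^2 + 75*x + 125 = (x + 5)^3

Eigenvalues and multiplicities (the geometric multiplicity of λ is n − rank(A − λI), which equals the number of Jordan blocks for λ):
  λ = -5: algebraic multiplicity = 3, geometric multiplicity = 1

Determining the block sizes for each eigenvalue:
  λ = -5: one block (gm = 1), so the single block has size am = 3 → block sizes [3]

Assembling the blocks gives a Jordan form
J =
  [-5,  1,  0]
  [ 0, -5,  1]
  [ 0,  0, -5]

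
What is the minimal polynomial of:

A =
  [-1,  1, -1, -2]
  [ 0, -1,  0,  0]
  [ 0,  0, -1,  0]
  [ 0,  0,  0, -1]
x^2 + 2*x + 1

The characteristic polynomial is χ_A(x) = (x + 1)^4, so the eigenvalues are known. The minimal polynomial is
  m_A(x) = Π_λ (x − λ)^{k_λ}
where k_λ is the size of the *largest* Jordan block for λ (equivalently, the smallest k with (A − λI)^k v = 0 for every generalised eigenvector v of λ).

  λ = -1: largest Jordan block has size 2, contributing (x + 1)^2

So m_A(x) = (x + 1)^2 = x^2 + 2*x + 1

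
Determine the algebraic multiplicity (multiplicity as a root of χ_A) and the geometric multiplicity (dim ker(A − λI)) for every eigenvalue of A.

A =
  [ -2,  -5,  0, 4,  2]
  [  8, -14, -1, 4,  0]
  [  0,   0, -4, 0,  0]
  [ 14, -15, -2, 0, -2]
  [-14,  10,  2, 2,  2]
λ = -4: alg = 4, geom = 2; λ = -2: alg = 1, geom = 1

Step 1 — factor the characteristic polynomial to read off the algebraic multiplicities:
  χ_A(x) = (x + 2)*(x + 4)^4

Step 2 — compute geometric multiplicities via the rank-nullity identity g(λ) = n − rank(A − λI):
  rank(A − (-4)·I) = 3, so dim ker(A − (-4)·I) = n − 3 = 2
  rank(A − (-2)·I) = 4, so dim ker(A − (-2)·I) = n − 4 = 1

Summary:
  λ = -4: algebraic multiplicity = 4, geometric multiplicity = 2
  λ = -2: algebraic multiplicity = 1, geometric multiplicity = 1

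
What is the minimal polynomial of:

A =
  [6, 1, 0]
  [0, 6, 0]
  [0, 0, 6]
x^2 - 12*x + 36

The characteristic polynomial is χ_A(x) = (x - 6)^3, so the eigenvalues are known. The minimal polynomial is
  m_A(x) = Π_λ (x − λ)^{k_λ}
where k_λ is the size of the *largest* Jordan block for λ (equivalently, the smallest k with (A − λI)^k v = 0 for every generalised eigenvector v of λ).

  λ = 6: largest Jordan block has size 2, contributing (x − 6)^2

So m_A(x) = (x - 6)^2 = x^2 - 12*x + 36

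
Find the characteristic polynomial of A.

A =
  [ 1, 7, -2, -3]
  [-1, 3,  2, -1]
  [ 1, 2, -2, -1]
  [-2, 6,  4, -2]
x^4

Expanding det(x·I − A) (e.g. by cofactor expansion or by noting that A is similar to its Jordan form J, which has the same characteristic polynomial as A) gives
  χ_A(x) = x^4
which factors as x^4. The eigenvalues (with algebraic multiplicities) are λ = 0 with multiplicity 4.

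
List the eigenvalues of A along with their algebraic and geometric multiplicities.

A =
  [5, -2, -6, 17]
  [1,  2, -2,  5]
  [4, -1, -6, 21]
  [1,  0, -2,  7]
λ = 2: alg = 4, geom = 2

Step 1 — factor the characteristic polynomial to read off the algebraic multiplicities:
  χ_A(x) = (x - 2)^4

Step 2 — compute geometric multiplicities via the rank-nullity identity g(λ) = n − rank(A − λI):
  rank(A − (2)·I) = 2, so dim ker(A − (2)·I) = n − 2 = 2

Summary:
  λ = 2: algebraic multiplicity = 4, geometric multiplicity = 2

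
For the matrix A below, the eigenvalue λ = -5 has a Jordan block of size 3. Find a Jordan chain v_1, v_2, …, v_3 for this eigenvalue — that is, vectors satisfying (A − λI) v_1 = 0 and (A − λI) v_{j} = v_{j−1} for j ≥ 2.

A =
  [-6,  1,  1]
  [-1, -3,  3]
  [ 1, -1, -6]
A Jordan chain for λ = -5 of length 3:
v_1 = (1, 2, -1)ᵀ
v_2 = (-1, -1, 1)ᵀ
v_3 = (1, 0, 0)ᵀ

Let N = A − (-5)·I. We want v_3 with N^3 v_3 = 0 but N^2 v_3 ≠ 0; then v_{j-1} := N · v_j for j = 3, …, 2.

Pick v_3 = (1, 0, 0)ᵀ.
Then v_2 = N · v_3 = (-1, -1, 1)ᵀ.
Then v_1 = N · v_2 = (1, 2, -1)ᵀ.

Sanity check: (A − (-5)·I) v_1 = (0, 0, 0)ᵀ = 0. ✓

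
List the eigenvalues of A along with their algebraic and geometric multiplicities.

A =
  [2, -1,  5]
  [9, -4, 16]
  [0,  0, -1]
λ = -1: alg = 3, geom = 1

Step 1 — factor the characteristic polynomial to read off the algebraic multiplicities:
  χ_A(x) = (x + 1)^3

Step 2 — compute geometric multiplicities via the rank-nullity identity g(λ) = n − rank(A − λI):
  rank(A − (-1)·I) = 2, so dim ker(A − (-1)·I) = n − 2 = 1

Summary:
  λ = -1: algebraic multiplicity = 3, geometric multiplicity = 1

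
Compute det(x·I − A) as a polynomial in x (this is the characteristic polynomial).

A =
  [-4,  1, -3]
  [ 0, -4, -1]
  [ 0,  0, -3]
x^3 + 11*x^2 + 40*x + 48

Expanding det(x·I − A) (e.g. by cofactor expansion or by noting that A is similar to its Jordan form J, which has the same characteristic polynomial as A) gives
  χ_A(x) = x^3 + 11*x^2 + 40*x + 48
which factors as (x + 3)*(x + 4)^2. The eigenvalues (with algebraic multiplicities) are λ = -4 with multiplicity 2, λ = -3 with multiplicity 1.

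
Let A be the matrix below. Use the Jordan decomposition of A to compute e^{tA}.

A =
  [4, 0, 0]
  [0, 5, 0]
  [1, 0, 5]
e^{tA} =
  [exp(4*t), 0, 0]
  [0, exp(5*t), 0]
  [exp(5*t) - exp(4*t), 0, exp(5*t)]

Strategy: write A = P · J · P⁻¹ where J is a Jordan canonical form, so e^{tA} = P · e^{tJ} · P⁻¹, and e^{tJ} can be computed block-by-block.

A has Jordan form
J =
  [4, 0, 0]
  [0, 5, 0]
  [0, 0, 5]
(up to reordering of blocks).

Per-block formulas:
  For a 1×1 block at λ = 5: exp(t · [5]) = [e^(5t)].
  For a 1×1 block at λ = 4: exp(t · [4]) = [e^(4t)].

After assembling e^{tJ} and conjugating by P, we get:

e^{tA} =
  [exp(4*t), 0, 0]
  [0, exp(5*t), 0]
  [exp(5*t) - exp(4*t), 0, exp(5*t)]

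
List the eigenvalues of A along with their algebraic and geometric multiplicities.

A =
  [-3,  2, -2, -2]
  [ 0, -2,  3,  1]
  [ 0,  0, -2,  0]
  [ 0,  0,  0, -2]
λ = -3: alg = 1, geom = 1; λ = -2: alg = 3, geom = 2

Step 1 — factor the characteristic polynomial to read off the algebraic multiplicities:
  χ_A(x) = (x + 2)^3*(x + 3)

Step 2 — compute geometric multiplicities via the rank-nullity identity g(λ) = n − rank(A − λI):
  rank(A − (-3)·I) = 3, so dim ker(A − (-3)·I) = n − 3 = 1
  rank(A − (-2)·I) = 2, so dim ker(A − (-2)·I) = n − 2 = 2

Summary:
  λ = -3: algebraic multiplicity = 1, geometric multiplicity = 1
  λ = -2: algebraic multiplicity = 3, geometric multiplicity = 2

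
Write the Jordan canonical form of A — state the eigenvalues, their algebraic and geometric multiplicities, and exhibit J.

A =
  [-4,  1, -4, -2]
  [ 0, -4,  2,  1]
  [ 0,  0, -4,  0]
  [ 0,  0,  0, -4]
J_3(-4) ⊕ J_1(-4)

The characteristic polynomial is
  det(x·I − A) = x^4 + 16*x^3 + 96*x^2 + 256*x + 256 = (x + 4)^4

Eigenvalues and multiplicities (the geometric multiplicity of λ is n − rank(A − λI), which equals the number of Jordan blocks for λ):
  λ = -4: algebraic multiplicity = 4, geometric multiplicity = 2

Determining the block sizes for each eigenvalue:
  λ = -4: with am = 4 and gm = 2, the partition is not yet determined (e.g. several partitions of 4 into 2 parts exist). Let N = A − (-4)·I. Computing rank(N^1) = 2, rank(N^2) = 1, rank(N^3) = 0; the number of blocks of size ≥ j is rank(N^{j−1}) − rank(N^j), giving [2, 1, 1]. So we have 1 block(s) of size 3, 1 block(s) of size 1 → block sizes [3, 1]

Assembling the blocks gives a Jordan form
J =
  [-4,  1,  0,  0]
  [ 0, -4,  1,  0]
  [ 0,  0, -4,  0]
  [ 0,  0,  0, -4]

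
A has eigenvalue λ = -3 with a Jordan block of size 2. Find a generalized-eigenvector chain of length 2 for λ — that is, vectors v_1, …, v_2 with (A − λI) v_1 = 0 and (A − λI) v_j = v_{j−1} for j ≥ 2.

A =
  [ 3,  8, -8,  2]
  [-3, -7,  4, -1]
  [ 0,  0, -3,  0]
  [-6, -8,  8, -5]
A Jordan chain for λ = -3 of length 2:
v_1 = (6, -3, 0, -6)ᵀ
v_2 = (1, 0, 0, 0)ᵀ

Let N = A − (-3)·I. We want v_2 with N^2 v_2 = 0 but N^1 v_2 ≠ 0; then v_{j-1} := N · v_j for j = 2, …, 2.

Pick v_2 = (1, 0, 0, 0)ᵀ.
Then v_1 = N · v_2 = (6, -3, 0, -6)ᵀ.

Sanity check: (A − (-3)·I) v_1 = (0, 0, 0, 0)ᵀ = 0. ✓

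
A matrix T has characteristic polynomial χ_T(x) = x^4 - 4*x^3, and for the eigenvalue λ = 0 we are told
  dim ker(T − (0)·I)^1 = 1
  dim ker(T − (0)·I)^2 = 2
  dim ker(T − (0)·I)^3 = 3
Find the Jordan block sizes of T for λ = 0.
Block sizes for λ = 0: [3]

From the dimensions of kernels of powers, the number of Jordan blocks of size at least j is d_j − d_{j−1} where d_j = dim ker(N^j) (with d_0 = 0). Computing the differences gives [1, 1, 1].
The number of blocks of size exactly k is (#blocks of size ≥ k) − (#blocks of size ≥ k + 1), so the partition is: 1 block(s) of size 3.
In nonincreasing order the block sizes are [3].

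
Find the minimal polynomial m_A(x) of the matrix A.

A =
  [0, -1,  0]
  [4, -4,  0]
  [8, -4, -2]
x^2 + 4*x + 4

The characteristic polynomial is χ_A(x) = (x + 2)^3, so the eigenvalues are known. The minimal polynomial is
  m_A(x) = Π_λ (x − λ)^{k_λ}
where k_λ is the size of the *largest* Jordan block for λ (equivalently, the smallest k with (A − λI)^k v = 0 for every generalised eigenvector v of λ).

  λ = -2: largest Jordan block has size 2, contributing (x + 2)^2

So m_A(x) = (x + 2)^2 = x^2 + 4*x + 4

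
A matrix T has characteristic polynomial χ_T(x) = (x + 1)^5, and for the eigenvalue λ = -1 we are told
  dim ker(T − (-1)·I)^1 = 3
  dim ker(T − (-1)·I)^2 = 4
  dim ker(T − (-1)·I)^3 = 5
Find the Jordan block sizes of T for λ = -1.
Block sizes for λ = -1: [3, 1, 1]

From the dimensions of kernels of powers, the number of Jordan blocks of size at least j is d_j − d_{j−1} where d_j = dim ker(N^j) (with d_0 = 0). Computing the differences gives [3, 1, 1].
The number of blocks of size exactly k is (#blocks of size ≥ k) − (#blocks of size ≥ k + 1), so the partition is: 2 block(s) of size 1, 1 block(s) of size 3.
In nonincreasing order the block sizes are [3, 1, 1].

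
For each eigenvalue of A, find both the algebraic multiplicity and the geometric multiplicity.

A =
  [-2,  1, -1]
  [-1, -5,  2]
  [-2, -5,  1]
λ = -2: alg = 3, geom = 1

Step 1 — factor the characteristic polynomial to read off the algebraic multiplicities:
  χ_A(x) = (x + 2)^3

Step 2 — compute geometric multiplicities via the rank-nullity identity g(λ) = n − rank(A − λI):
  rank(A − (-2)·I) = 2, so dim ker(A − (-2)·I) = n − 2 = 1

Summary:
  λ = -2: algebraic multiplicity = 3, geometric multiplicity = 1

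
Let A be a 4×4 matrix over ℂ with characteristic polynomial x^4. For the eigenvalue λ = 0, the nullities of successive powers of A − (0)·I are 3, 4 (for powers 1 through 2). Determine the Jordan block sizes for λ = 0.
Block sizes for λ = 0: [2, 1, 1]

From the dimensions of kernels of powers, the number of Jordan blocks of size at least j is d_j − d_{j−1} where d_j = dim ker(N^j) (with d_0 = 0). Computing the differences gives [3, 1].
The number of blocks of size exactly k is (#blocks of size ≥ k) − (#blocks of size ≥ k + 1), so the partition is: 2 block(s) of size 1, 1 block(s) of size 2.
In nonincreasing order the block sizes are [2, 1, 1].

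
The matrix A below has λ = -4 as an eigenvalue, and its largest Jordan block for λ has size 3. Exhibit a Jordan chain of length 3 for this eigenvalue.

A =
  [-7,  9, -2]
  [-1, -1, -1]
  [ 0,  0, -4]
A Jordan chain for λ = -4 of length 3:
v_1 = (-3, -1, 0)ᵀ
v_2 = (-2, -1, 0)ᵀ
v_3 = (0, 0, 1)ᵀ

Let N = A − (-4)·I. We want v_3 with N^3 v_3 = 0 but N^2 v_3 ≠ 0; then v_{j-1} := N · v_j for j = 3, …, 2.

Pick v_3 = (0, 0, 1)ᵀ.
Then v_2 = N · v_3 = (-2, -1, 0)ᵀ.
Then v_1 = N · v_2 = (-3, -1, 0)ᵀ.

Sanity check: (A − (-4)·I) v_1 = (0, 0, 0)ᵀ = 0. ✓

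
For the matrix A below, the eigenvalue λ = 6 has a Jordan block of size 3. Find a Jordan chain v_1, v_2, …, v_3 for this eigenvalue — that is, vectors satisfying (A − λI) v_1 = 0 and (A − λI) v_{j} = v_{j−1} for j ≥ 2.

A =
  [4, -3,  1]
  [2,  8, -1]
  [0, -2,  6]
A Jordan chain for λ = 6 of length 3:
v_1 = (-2, 0, -4)ᵀ
v_2 = (-2, 2, 0)ᵀ
v_3 = (1, 0, 0)ᵀ

Let N = A − (6)·I. We want v_3 with N^3 v_3 = 0 but N^2 v_3 ≠ 0; then v_{j-1} := N · v_j for j = 3, …, 2.

Pick v_3 = (1, 0, 0)ᵀ.
Then v_2 = N · v_3 = (-2, 2, 0)ᵀ.
Then v_1 = N · v_2 = (-2, 0, -4)ᵀ.

Sanity check: (A − (6)·I) v_1 = (0, 0, 0)ᵀ = 0. ✓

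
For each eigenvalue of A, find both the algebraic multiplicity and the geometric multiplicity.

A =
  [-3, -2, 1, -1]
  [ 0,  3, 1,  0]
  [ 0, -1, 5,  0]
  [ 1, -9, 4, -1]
λ = -2: alg = 2, geom = 1; λ = 4: alg = 2, geom = 1

Step 1 — factor the characteristic polynomial to read off the algebraic multiplicities:
  χ_A(x) = (x - 4)^2*(x + 2)^2

Step 2 — compute geometric multiplicities via the rank-nullity identity g(λ) = n − rank(A − λI):
  rank(A − (-2)·I) = 3, so dim ker(A − (-2)·I) = n − 3 = 1
  rank(A − (4)·I) = 3, so dim ker(A − (4)·I) = n − 3 = 1

Summary:
  λ = -2: algebraic multiplicity = 2, geometric multiplicity = 1
  λ = 4: algebraic multiplicity = 2, geometric multiplicity = 1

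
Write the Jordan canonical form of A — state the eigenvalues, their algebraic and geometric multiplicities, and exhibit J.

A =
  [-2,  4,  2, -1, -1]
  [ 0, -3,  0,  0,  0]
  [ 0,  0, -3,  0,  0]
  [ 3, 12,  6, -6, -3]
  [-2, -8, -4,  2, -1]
J_2(-3) ⊕ J_1(-3) ⊕ J_1(-3) ⊕ J_1(-3)

The characteristic polynomial is
  det(x·I − A) = x^5 + 15*x^4 + 90*x^3 + 270*x^2 + 405*x + 243 = (x + 3)^5

Eigenvalues and multiplicities (the geometric multiplicity of λ is n − rank(A − λI), which equals the number of Jordan blocks for λ):
  λ = -3: algebraic multiplicity = 5, geometric multiplicity = 4

Determining the block sizes for each eigenvalue:
  λ = -3: 4 blocks summing to 5 forces exactly one block of size 2 and the rest size 1 → block sizes [2, 1, 1, 1]

Assembling the blocks gives a Jordan form
J =
  [-3,  1,  0,  0,  0]
  [ 0, -3,  0,  0,  0]
  [ 0,  0, -3,  0,  0]
  [ 0,  0,  0, -3,  0]
  [ 0,  0,  0,  0, -3]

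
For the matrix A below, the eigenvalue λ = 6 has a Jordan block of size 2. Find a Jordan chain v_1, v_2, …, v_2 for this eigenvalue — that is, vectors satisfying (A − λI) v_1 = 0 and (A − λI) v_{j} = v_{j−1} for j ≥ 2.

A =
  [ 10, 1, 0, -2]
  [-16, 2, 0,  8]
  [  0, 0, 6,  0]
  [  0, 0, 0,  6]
A Jordan chain for λ = 6 of length 2:
v_1 = (4, -16, 0, 0)ᵀ
v_2 = (1, 0, 0, 0)ᵀ

Let N = A − (6)·I. We want v_2 with N^2 v_2 = 0 but N^1 v_2 ≠ 0; then v_{j-1} := N · v_j for j = 2, …, 2.

Pick v_2 = (1, 0, 0, 0)ᵀ.
Then v_1 = N · v_2 = (4, -16, 0, 0)ᵀ.

Sanity check: (A − (6)·I) v_1 = (0, 0, 0, 0)ᵀ = 0. ✓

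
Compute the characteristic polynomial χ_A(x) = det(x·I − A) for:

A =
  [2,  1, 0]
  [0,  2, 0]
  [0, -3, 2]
x^3 - 6*x^2 + 12*x - 8

Expanding det(x·I − A) (e.g. by cofactor expansion or by noting that A is similar to its Jordan form J, which has the same characteristic polynomial as A) gives
  χ_A(x) = x^3 - 6*x^2 + 12*x - 8
which factors as (x - 2)^3. The eigenvalues (with algebraic multiplicities) are λ = 2 with multiplicity 3.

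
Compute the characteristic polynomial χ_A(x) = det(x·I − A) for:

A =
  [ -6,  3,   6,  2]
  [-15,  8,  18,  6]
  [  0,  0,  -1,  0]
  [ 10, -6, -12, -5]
x^4 + 4*x^3 + 6*x^2 + 4*x + 1

Expanding det(x·I − A) (e.g. by cofactor expansion or by noting that A is similar to its Jordan form J, which has the same characteristic polynomial as A) gives
  χ_A(x) = x^4 + 4*x^3 + 6*x^2 + 4*x + 1
which factors as (x + 1)^4. The eigenvalues (with algebraic multiplicities) are λ = -1 with multiplicity 4.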